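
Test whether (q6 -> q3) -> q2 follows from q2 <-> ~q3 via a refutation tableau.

Initial set: {T (q2 <-> ~q3); F ((q6 -> q3) -> q2)}.
F ((q6 -> q3) -> q2): α-rule — add T (q6 -> q3), F q2.
T (q2 <-> ~q3): β-rule — branch into T q2, T ~q3  //  F q2, F ~q3.
  branch 1 (add T q2, T ~q3):
    × closes — contains both q2 and ~q2.
  branch 2 (add F q2, F ~q3):
    T (q6 -> q3): β-rule — branch into F q6  //  T q3.
      branch 2.1 (add F q6):
        ○ open, literals {q2=false, q3=true, q6=false}.
      branch 2.2 (add T q3):
        ○ open, literals {q2=false, q3=true}.
1 branch closed, 2 open.
An open branch gives a countermodel: q2=false, q3=true, q6=false (unmentioned atoms arbitrary); the premises hold there but the conclusion fails.

No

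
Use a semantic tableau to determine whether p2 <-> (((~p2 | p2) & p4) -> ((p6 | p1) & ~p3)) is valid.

Assume the negation and expand:
Initial set: {~(p2 <-> (((~p2 | p2) & p4) -> ((p6 | p1) & ~p3)))}.
~(p2 <-> (((~p2 | p2) & p4) -> ((p6 | p1) & ~p3))): β-rule — branch into p2, ~(((~p2 | p2) & p4) -> ((p6 | p1) & ~p3))  //  ~p2, (((~p2 | p2) & p4) -> ((p6 | p1) & ~p3)).
  branch 1 (add p2, ~(((~p2 | p2) & p4) -> ((p6 | p1) & ~p3))):
    ~(((~p2 | p2) & p4) -> ((p6 | p1) & ~p3)): α-rule — add ((~p2 | p2) & p4), ~((p6 | p1) & ~p3).
    ((~p2 | p2) & p4): α-rule — add (~p2 | p2), p4.
    ~((p6 | p1) & ~p3): β-rule — branch into ~(p6 | p1)  //  ~~p3.
      branch 1.1 (add ~(p6 | p1)):
        ~(p6 | p1): α-rule — add ~p6, ~p1.
        (~p2 | p2): β-rule — branch into ~p2  //  p2.
          branch 1.1.1 (add ~p2):
            × closes — contains both p2 and ~p2.
          branch 1.1.2 (add p2):
            ○ open, literals {p1=false, p2=true, p4=true, p6=false}.
      branch 1.2 (add ~~p3):
        (~p2 | p2): β-rule — branch into ~p2  //  p2.
          branch 1.2.1 (add ~p2):
            × closes — contains both p2 and ~p2.
          branch 1.2.2 (add p2):
            ○ open, literals {p2=true, p3=true, p4=true}.
  branch 2 (add ~p2, (((~p2 | p2) & p4) -> ((p6 | p1) & ~p3))):
    (((~p2 | p2) & p4) -> ((p6 | p1) & ~p3)): β-rule — branch into ~((~p2 | p2) & p4)  //  ((p6 | p1) & ~p3).
      branch 2.1 (add ~((~p2 | p2) & p4)):
        ~((~p2 | p2) & p4): β-rule — branch into ~(~p2 | p2)  //  ~p4.
          branch 2.1.1 (add ~(~p2 | p2)):
            ~(~p2 | p2): α-rule — add ~~p2, ~p2.
            × closes — contains both p2 and ~p2.
          branch 2.1.2 (add ~p4):
            ○ open, literals {p2=false, p4=false}.
      branch 2.2 (add ((p6 | p1) & ~p3)):
        ((p6 | p1) & ~p3): α-rule — add (p6 | p1), ~p3.
        (p6 | p1): β-rule — branch into p6  //  p1.
          branch 2.2.1 (add p6):
            ○ open, literals {p2=false, p3=false, p6=true}.
          branch 2.2.2 (add p1):
            ○ open, literals {p1=true, p2=false, p3=false}.
3 branches closed, 5 open.
An open branch gives a countermodel: p1=false, p2=true, p4=true, p6=false (unmentioned atoms arbitrary); under it the original formula is false.

Not valid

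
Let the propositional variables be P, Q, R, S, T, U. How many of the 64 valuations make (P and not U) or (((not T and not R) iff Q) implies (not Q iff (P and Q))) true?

44

Initial set: {((P and not U) or (((not T and not R) iff Q) implies (not Q iff (P and Q))))}.
((P and not U) or (((not T and not R) iff Q) implies (not Q iff (P and Q)))): β-rule — branch into (P and not U)  //  (((not T and not R) iff Q) implies (not Q iff (P and Q))).
  branch 1 (add (P and not U)):
    (P and not U): α-rule — add P, not U.
    ○ open, literals {P=true, U=false}.
  branch 2 (add (((not T and not R) iff Q) implies (not Q iff (P and Q)))):
    (((not T and not R) iff Q) implies (not Q iff (P and Q))): β-rule — branch into not ((not T and not R) iff Q)  //  (not Q iff (P and Q)).
      branch 2.1 (add not ((not T and not R) iff Q)):
        not ((not T and not R) iff Q): β-rule — branch into (not T and not R), not Q  //  not (not T and not R), Q.
          branch 2.1.1 (add (not T and not R), not Q):
            (not T and not R): α-rule — add not T, not R.
            ○ open, literals {Q=false, R=false, T=false}.
          branch 2.1.2 (add not (not T and not R), Q):
            not (not T and not R): β-rule — branch into not not T  //  not not R.
              branch 2.1.2.1 (add not not T):
                ○ open, literals {Q=true, T=true}.
              branch 2.1.2.2 (add not not R):
                ○ open, literals {Q=true, R=true}.
      branch 2.2 (add (not Q iff (P and Q))):
        (not Q iff (P and Q)): β-rule — branch into not Q, (P and Q)  //  not not Q, not (P and Q).
          branch 2.2.1 (add not Q, (P and Q)):
            (P and Q): α-rule — add P, Q.
            × closes — contains both Q and not Q.
          branch 2.2.2 (add not not Q, not (P and Q)):
            not (P and Q): β-rule — branch into not P  //  not Q.
              branch 2.2.2.1 (add not P):
                ○ open, literals {P=false, Q=true}.
              branch 2.2.2.2 (add not Q):
                × closes — contains both Q and not Q.
2 branches closed, 5 open.
Each open branch fixes some atoms; the unmentioned ones are free. Counting distinct full assignments: branch {P=true, U=false} (Q, R, S, T) contributes 16 new; branch {Q=false, R=false, T=false} (P, S, U) contributes 6 new; branch {Q=true, T=true} (P, R, S, U) contributes 12 new; branch {Q=true, R=true} (P, S, T, U) contributes 6 new; branch {P=false, Q=true} (R, S, T, U) contributes 4 new. Total: 44.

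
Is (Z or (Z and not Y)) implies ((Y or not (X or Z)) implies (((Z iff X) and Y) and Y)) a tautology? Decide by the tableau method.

Assume the negation and expand:
Initial set: {not ((Z or (Z and not Y)) implies ((Y or not (X or Z)) implies (((Z iff X) and Y) and Y)))}.
not ((Z or (Z and not Y)) implies ((Y or not (X or Z)) implies (((Z iff X) and Y) and Y))): α-rule — add (Z or (Z and not Y)), not ((Y or not (X or Z)) implies (((Z iff X) and Y) and Y)).
not ((Y or not (X or Z)) implies (((Z iff X) and Y) and Y)): α-rule — add (Y or not (X or Z)), not (((Z iff X) and Y) and Y).
(Z or (Z and not Y)): β-rule — branch into Z  //  (Z and not Y).
  branch 1 (add Z):
    (Y or not (X or Z)): β-rule — branch into Y  //  not (X or Z).
      branch 1.1 (add Y):
        not (((Z iff X) and Y) and Y): β-rule — branch into not ((Z iff X) and Y)  //  not Y.
          branch 1.1.1 (add not ((Z iff X) and Y)):
            not ((Z iff X) and Y): β-rule — branch into not (Z iff X)  //  not Y.
              branch 1.1.1.1 (add not (Z iff X)):
                not (Z iff X): β-rule — branch into Z, not X  //  not Z, X.
                  branch 1.1.1.1.1 (add Z, not X):
                    ○ open, literals {X=0, Y=1, Z=1}.
                  branch 1.1.1.1.2 (add not Z, X):
                    × closes — contains both Z and not Z.
              branch 1.1.1.2 (add not Y):
                × closes — contains both Y and not Y.
          branch 1.1.2 (add not Y):
            × closes — contains both Y and not Y.
      branch 1.2 (add not (X or Z)):
        not (X or Z): α-rule — add not X, not Z.
        × closes — contains both Z and not Z.
  branch 2 (add (Z and not Y)):
    (Z and not Y): α-rule — add Z, not Y.
    (Y or not (X or Z)): β-rule — branch into Y  //  not (X or Z).
      branch 2.1 (add Y):
        × closes — contains both Y and not Y.
      branch 2.2 (add not (X or Z)):
        not (X or Z): α-rule — add not X, not Z.
        × closes — contains both Z and not Z.
6 branches closed, 1 open.
An open branch gives a countermodel: X=0, Y=1, Z=1 (unmentioned atoms arbitrary); under it the original formula is false.

Not valid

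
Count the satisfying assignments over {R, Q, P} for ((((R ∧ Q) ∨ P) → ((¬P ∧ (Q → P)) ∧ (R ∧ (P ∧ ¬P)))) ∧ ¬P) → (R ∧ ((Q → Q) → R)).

6

Initial set: {(((((R ∧ Q) ∨ P) → ((¬P ∧ (Q → P)) ∧ (R ∧ (P ∧ ¬P)))) ∧ ¬P) → (R ∧ ((Q → Q) → R)))}.
(((((R ∧ Q) ∨ P) → ((¬P ∧ (Q → P)) ∧ (R ∧ (P ∧ ¬P)))) ∧ ¬P) → (R ∧ ((Q → Q) → R))): β-rule — branch into ¬((((R ∧ Q) ∨ P) → ((¬P ∧ (Q → P)) ∧ (R ∧ (P ∧ ¬P)))) ∧ ¬P)  //  (R ∧ ((Q → Q) → R)).
  branch 1 (add ¬((((R ∧ Q) ∨ P) → ((¬P ∧ (Q → P)) ∧ (R ∧ (P ∧ ¬P)))) ∧ ¬P)):
    ¬((((R ∧ Q) ∨ P) → ((¬P ∧ (Q → P)) ∧ (R ∧ (P ∧ ¬P)))) ∧ ¬P): β-rule — branch into ¬(((R ∧ Q) ∨ P) → ((¬P ∧ (Q → P)) ∧ (R ∧ (P ∧ ¬P))))  //  ¬¬P.
      branch 1.1 (add ¬(((R ∧ Q) ∨ P) → ((¬P ∧ (Q → P)) ∧ (R ∧ (P ∧ ¬P))))):
        ¬(((R ∧ Q) ∨ P) → ((¬P ∧ (Q → P)) ∧ (R ∧ (P ∧ ¬P)))): α-rule — add ((R ∧ Q) ∨ P), ¬((¬P ∧ (Q → P)) ∧ (R ∧ (P ∧ ¬P))).
        ((R ∧ Q) ∨ P): β-rule — branch into (R ∧ Q)  //  P.
          branch 1.1.1 (add (R ∧ Q)):
            (R ∧ Q): α-rule — add R, Q.
            ¬((¬P ∧ (Q → P)) ∧ (R ∧ (P ∧ ¬P))): β-rule — branch into ¬(¬P ∧ (Q → P))  //  ¬(R ∧ (P ∧ ¬P)).
              branch 1.1.1.1 (add ¬(¬P ∧ (Q → P))):
                ¬(¬P ∧ (Q → P)): β-rule — branch into ¬¬P  //  ¬(Q → P).
                  branch 1.1.1.1.1 (add ¬¬P):
                    ○ open, literals {P=T, Q=T, R=T}.
                  branch 1.1.1.1.2 (add ¬(Q → P)):
                    ¬(Q → P): α-rule — add Q, ¬P.
                    ○ open, literals {P=F, Q=T, R=T}.
              branch 1.1.1.2 (add ¬(R ∧ (P ∧ ¬P))):
                ¬(R ∧ (P ∧ ¬P)): β-rule — branch into ¬R  //  ¬(P ∧ ¬P).
                  branch 1.1.1.2.1 (add ¬R):
                    × closes — contains both R and ¬R.
                  branch 1.1.1.2.2 (add ¬(P ∧ ¬P)):
                    ¬(P ∧ ¬P): β-rule — branch into ¬P  //  ¬¬P.
                      branch 1.1.1.2.2.1 (add ¬P):
                        ○ open, literals {P=F, Q=T, R=T}.
                      branch 1.1.1.2.2.2 (add ¬¬P):
                        ○ open, literals {P=T, Q=T, R=T}.
          branch 1.1.2 (add P):
            ¬((¬P ∧ (Q → P)) ∧ (R ∧ (P ∧ ¬P))): β-rule — branch into ¬(¬P ∧ (Q → P))  //  ¬(R ∧ (P ∧ ¬P)).
              branch 1.1.2.1 (add ¬(¬P ∧ (Q → P))):
                ¬(¬P ∧ (Q → P)): β-rule — branch into ¬¬P  //  ¬(Q → P).
                  branch 1.1.2.1.1 (add ¬¬P):
                    ○ open, literals {P=T}.
                  branch 1.1.2.1.2 (add ¬(Q → P)):
                    ¬(Q → P): α-rule — add Q, ¬P.
                    × closes — contains both P and ¬P.
              branch 1.1.2.2 (add ¬(R ∧ (P ∧ ¬P))):
                ¬(R ∧ (P ∧ ¬P)): β-rule — branch into ¬R  //  ¬(P ∧ ¬P).
                  branch 1.1.2.2.1 (add ¬R):
                    ○ open, literals {P=T, R=F}.
                  branch 1.1.2.2.2 (add ¬(P ∧ ¬P)):
                    ¬(P ∧ ¬P): β-rule — branch into ¬P  //  ¬¬P.
                      branch 1.1.2.2.2.1 (add ¬P):
                        × closes — contains both P and ¬P.
                      branch 1.1.2.2.2.2 (add ¬¬P):
                        ○ open, literals {P=T}.
      branch 1.2 (add ¬¬P):
        ○ open, literals {P=T}.
  branch 2 (add (R ∧ ((Q → Q) → R))):
    (R ∧ ((Q → Q) → R)): α-rule — add R, ((Q → Q) → R).
    ((Q → Q) → R): β-rule — branch into ¬(Q → Q)  //  R.
      branch 2.1 (add ¬(Q → Q)):
        ¬(Q → Q): α-rule — add Q, ¬Q.
        × closes — contains both Q and ¬Q.
      branch 2.2 (add R):
        ○ open, literals {R=T}.
4 branches closed, 9 open.
Each open branch fixes some atoms; the unmentioned ones are free. Counting distinct full assignments: branch {P=T, Q=T, R=T} (none free) contributes 1 new; branch {P=F, Q=T, R=T} (none free) contributes 1 new; branch {P=F, Q=T, R=T} (none free) contributes 0 new; branch {P=T, Q=T, R=T} (none free) contributes 0 new; branch {P=T} (R, Q) contributes 3 new; branch {P=T, R=F} (Q) contributes 0 new; branch {P=T} (R, Q) contributes 0 new; branch {P=T} (R, Q) contributes 0 new; branch {R=T} (Q, P) contributes 1 new. Total: 6.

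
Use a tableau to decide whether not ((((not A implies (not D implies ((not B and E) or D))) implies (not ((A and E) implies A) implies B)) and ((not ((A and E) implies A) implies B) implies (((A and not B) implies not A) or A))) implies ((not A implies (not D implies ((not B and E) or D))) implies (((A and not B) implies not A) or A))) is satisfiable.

Initial set: {not ((((not A implies (not D implies ((not B and E) or D))) implies (not ((A and E) implies A) implies B)) and ((not ((A and E) implies A) implies B) implies (((A and not B) implies not A) or A))) implies ((not A implies (not D implies ((not B and E) or D))) implies (((A and not B) implies not A) or A)))}.
not ((((not A implies (not D implies ((not B and E) or D))) implies (not ((A and E) implies A) implies B)) and ((not ((A and E) implies A) implies B) implies (((A and not B) implies not A) or A))) implies ((not A implies (not D implies ((not B and E) or D))) implies (((A and not B) implies not A) or A))): α-rule — add (((not A implies (not D implies ((not B and E) or D))) implies (not ((A and E) implies A) implies B)) and ((not ((A and E) implies A) implies B) implies (((A and not B) implies not A) or A))), not ((not A implies (not D implies ((not B and E) or D))) implies (((A and not B) implies not A) or A)).
(((not A implies (not D implies ((not B and E) or D))) implies (not ((A and E) implies A) implies B)) and ((not ((A and E) implies A) implies B) implies (((A and not B) implies not A) or A))): α-rule — add ((not A implies (not D implies ((not B and E) or D))) implies (not ((A and E) implies A) implies B)), ((not ((A and E) implies A) implies B) implies (((A and not B) implies not A) or A)).
not ((not A implies (not D implies ((not B and E) or D))) implies (((A and not B) implies not A) or A)): α-rule — add (not A implies (not D implies ((not B and E) or D))), not (((A and not B) implies not A) or A).
not (((A and not B) implies not A) or A): α-rule — add not ((A and not B) implies not A), not A.
not ((A and not B) implies not A): α-rule — add (A and not B), not not A.
× closes — contains both A and not A.
All 1 branch closes.
Every branch closed; the formula is unsatisfiable.

Unsatisfiable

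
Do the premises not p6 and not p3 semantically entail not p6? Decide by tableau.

Initial set: {(not p6 and not p3); not not p6}.
(not p6 and not p3): α-rule — add not p6, not p3.
× closes — contains both p6 and not p6.
All 1 branch closes.
Every branch closed, so the premises entail the conclusion.

Yes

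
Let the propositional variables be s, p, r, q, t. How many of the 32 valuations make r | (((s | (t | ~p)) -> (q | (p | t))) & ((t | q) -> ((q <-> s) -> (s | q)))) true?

28

Initial set: {T (r | (((s | (t | ~p)) -> (q | (p | t))) & ((t | q) -> ((q <-> s) -> (s | q)))))}.
T (r | (((s | (t | ~p)) -> (q | (p | t))) & ((t | q) -> ((q <-> s) -> (s | q))))): β-rule — branch into T r  //  T (((s | (t | ~p)) -> (q | (p | t))) & ((t | q) -> ((q <-> s) -> (s | q)))).
  branch 1 (add T r):
    ○ open, literals {r=1}.
  branch 2 (add T (((s | (t | ~p)) -> (q | (p | t))) & ((t | q) -> ((q <-> s) -> (s | q))))):
    T (((s | (t | ~p)) -> (q | (p | t))) & ((t | q) -> ((q <-> s) -> (s | q)))): α-rule — add T ((s | (t | ~p)) -> (q | (p | t))), T ((t | q) -> ((q <-> s) -> (s | q))).
    T ((s | (t | ~p)) -> (q | (p | t))): β-rule — branch into F (s | (t | ~p))  //  T (q | (p | t)).
      branch 2.1 (add F (s | (t | ~p))):
        F (s | (t | ~p)): α-rule — add F s, F (t | ~p).
        F (t | ~p): α-rule — add F t, F ~p.
        T ((t | q) -> ((q <-> s) -> (s | q))): β-rule — branch into F (t | q)  //  T ((q <-> s) -> (s | q)).
          branch 2.1.1 (add F (t | q)):
            F (t | q): α-rule — add F t, F q.
            ○ open, literals {p=1, q=0, s=0, t=0}.
          branch 2.1.2 (add T ((q <-> s) -> (s | q))):
            T ((q <-> s) -> (s | q)): β-rule — branch into F (q <-> s)  //  T (s | q).
              branch 2.1.2.1 (add F (q <-> s)):
                F (q <-> s): β-rule — branch into T q, F s  //  F q, T s.
                  branch 2.1.2.1.1 (add T q, F s):
                    ○ open, literals {p=1, q=1, s=0, t=0}.
                  branch 2.1.2.1.2 (add F q, T s):
                    × closes — contains both s and ~s.
              branch 2.1.2.2 (add T (s | q)):
                T (s | q): β-rule — branch into T s  //  T q.
                  branch 2.1.2.2.1 (add T s):
                    × closes — contains both s and ~s.
                  branch 2.1.2.2.2 (add T q):
                    ○ open, literals {p=1, q=1, s=0, t=0}.
      branch 2.2 (add T (q | (p | t))):
        T ((t | q) -> ((q <-> s) -> (s | q))): β-rule — branch into F (t | q)  //  T ((q <-> s) -> (s | q)).
          branch 2.2.1 (add F (t | q)):
            F (t | q): α-rule — add F t, F q.
            T (q | (p | t)): β-rule — branch into T q  //  T (p | t).
              branch 2.2.1.1 (add T q):
                × closes — contains both q and ~q.
              branch 2.2.1.2 (add T (p | t)):
                T (p | t): β-rule — branch into T p  //  T t.
                  branch 2.2.1.2.1 (add T p):
                    ○ open, literals {p=1, q=0, t=0}.
                  branch 2.2.1.2.2 (add T t):
                    × closes — contains both t and ~t.
          branch 2.2.2 (add T ((q <-> s) -> (s | q))):
            T (q | (p | t)): β-rule — branch into T q  //  T (p | t).
              branch 2.2.2.1 (add T q):
                T ((q <-> s) -> (s | q)): β-rule — branch into F (q <-> s)  //  T (s | q).
                  branch 2.2.2.1.1 (add F (q <-> s)):
                    F (q <-> s): β-rule — branch into T q, F s  //  F q, T s.
                      branch 2.2.2.1.1.1 (add T q, F s):
                        ○ open, literals {q=1, s=0}.
                      branch 2.2.2.1.1.2 (add F q, T s):
                        × closes — contains both q and ~q.
                  branch 2.2.2.1.2 (add T (s | q)):
                    T (s | q): β-rule — branch into T s  //  T q.
                      branch 2.2.2.1.2.1 (add T s):
                        ○ open, literals {q=1, s=1}.
                      branch 2.2.2.1.2.2 (add T q):
                        ○ open, literals {q=1}.
              branch 2.2.2.2 (add T (p | t)):
                T ((q <-> s) -> (s | q)): β-rule — branch into F (q <-> s)  //  T (s | q).
                  branch 2.2.2.2.1 (add F (q <-> s)):
                    T (p | t): β-rule — branch into T p  //  T t.
                      branch 2.2.2.2.1.1 (add T p):
                        F (q <-> s): β-rule — branch into T q, F s  //  F q, T s.
                          branch 2.2.2.2.1.1.1 (add T q, F s):
                            ○ open, literals {p=1, q=1, s=0}.
                          branch 2.2.2.2.1.1.2 (add F q, T s):
                            ○ open, literals {p=1, q=0, s=1}.
                      branch 2.2.2.2.1.2 (add T t):
                        F (q <-> s): β-rule — branch into T q, F s  //  F q, T s.
                          branch 2.2.2.2.1.2.1 (add T q, F s):
                            ○ open, literals {q=1, s=0, t=1}.
                          branch 2.2.2.2.1.2.2 (add F q, T s):
                            ○ open, literals {q=0, s=1, t=1}.
                  branch 2.2.2.2.2 (add T (s | q)):
                    T (p | t): β-rule — branch into T p  //  T t.
                      branch 2.2.2.2.2.1 (add T p):
                        T (s | q): β-rule — branch into T s  //  T q.
                          branch 2.2.2.2.2.1.1 (add T s):
                            ○ open, literals {p=1, s=1}.
                          branch 2.2.2.2.2.1.2 (add T q):
                            ○ open, literals {p=1, q=1}.
                      branch 2.2.2.2.2.2 (add T t):
                        T (s | q): β-rule — branch into T s  //  T q.
                          branch 2.2.2.2.2.2.1 (add T s):
                            ○ open, literals {s=1, t=1}.
                          branch 2.2.2.2.2.2.2 (add T q):
                            ○ open, literals {q=1, t=1}.
5 branches closed, 16 open.
Each open branch fixes some atoms; the unmentioned ones are free. Counting distinct full assignments: branch {r=1} (s, p, q, t) contributes 16 new; branch {p=1, q=0, s=0, t=0} (r) contributes 1 new; branch {p=1, q=1, s=0, t=0} (r) contributes 1 new; branch {p=1, q=1, s=0, t=0} (r) contributes 0 new; branch {p=1, q=0, t=0} (s, r) contributes 1 new; branch {q=1, s=0} (p, r, t) contributes 3 new; branch {q=1, s=1} (p, r, t) contributes 4 new; branch {q=1} (s, p, r, t) contributes 0 new; branch {p=1, q=1, s=0} (r, t) contributes 0 new; branch {p=1, q=0, s=1} (r, t) contributes 1 new; branch {q=1, s=0, t=1} (p, r) contributes 0 new; branch {q=0, s=1, t=1} (p, r) contributes 1 new; branch {p=1, s=1} (r, q, t) contributes 0 new; branch {p=1, q=1} (s, r, t) contributes 0 new; branch {s=1, t=1} (p, r, q) contributes 0 new; branch {q=1, t=1} (s, p, r) contributes 0 new. Total: 28.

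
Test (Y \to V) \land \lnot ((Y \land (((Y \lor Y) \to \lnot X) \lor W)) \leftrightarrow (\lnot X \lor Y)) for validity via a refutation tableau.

Not valid

Assume the negation and expand:
Initial set: {\lnot ((Y \to V) \land \lnot ((Y \land (((Y \lor Y) \to \lnot X) \lor W)) \leftrightarrow (\lnot X \lor Y)))}.
\lnot ((Y \to V) \land \lnot ((Y \land (((Y \lor Y) \to \lnot X) \lor W)) \leftrightarrow (\lnot X \lor Y))): β-rule — branch into \lnot (Y \to V)  //  \lnot \lnot ((Y \land (((Y \lor Y) \to \lnot X) \lor W)) \leftrightarrow (\lnot X \lor Y)).
  branch 1 (add \lnot (Y \to V)):
    \lnot (Y \to V): α-rule — add Y, \lnot V.
    ○ open, literals {V=0, Y=1}.
  branch 2 (add \lnot \lnot ((Y \land (((Y \lor Y) \to \lnot X) \lor W)) \leftrightarrow (\lnot X \lor Y))):
    \lnot \lnot ((Y \land (((Y \lor Y) \to \lnot X) \lor W)) \leftrightarrow (\lnot X \lor Y)): β-rule — branch into (Y \land (((Y \lor Y) \to \lnot X) \lor W)), (\lnot X \lor Y)  //  \lnot (Y \land (((Y \lor Y) \to \lnot X) \lor W)), \lnot (\lnot X \lor Y).
      branch 2.1 (add (Y \land (((Y \lor Y) \to \lnot X) \lor W)), (\lnot X \lor Y)):
        (Y \land (((Y \lor Y) \to \lnot X) \lor W)): α-rule — add Y, (((Y \lor Y) \to \lnot X) \lor W).
        (\lnot X \lor Y): β-rule — branch into \lnot X  //  Y.
          branch 2.1.1 (add \lnot X):
            (((Y \lor Y) \to \lnot X) \lor W): β-rule — branch into ((Y \lor Y) \to \lnot X)  //  W.
              branch 2.1.1.1 (add ((Y \lor Y) \to \lnot X)):
                ((Y \lor Y) \to \lnot X): β-rule — branch into \lnot (Y \lor Y)  //  \lnot X.
                  branch 2.1.1.1.1 (add \lnot (Y \lor Y)):
                    \lnot (Y \lor Y): α-rule — add \lnot Y, \lnot Y.
                    × closes — contains both Y and \lnot Y.
                  branch 2.1.1.1.2 (add \lnot X):
                    ○ open, literals {X=0, Y=1}.
              branch 2.1.1.2 (add W):
                ○ open, literals {W=1, X=0, Y=1}.
          branch 2.1.2 (add Y):
            (((Y \lor Y) \to \lnot X) \lor W): β-rule — branch into ((Y \lor Y) \to \lnot X)  //  W.
              branch 2.1.2.1 (add ((Y \lor Y) \to \lnot X)):
                ((Y \lor Y) \to \lnot X): β-rule — branch into \lnot (Y \lor Y)  //  \lnot X.
                  branch 2.1.2.1.1 (add \lnot (Y \lor Y)):
                    \lnot (Y \lor Y): α-rule — add \lnot Y, \lnot Y.
                    × closes — contains both Y and \lnot Y.
                  branch 2.1.2.1.2 (add \lnot X):
                    ○ open, literals {X=0, Y=1}.
              branch 2.1.2.2 (add W):
                ○ open, literals {W=1, Y=1}.
      branch 2.2 (add \lnot (Y \land (((Y \lor Y) \to \lnot X) \lor W)), \lnot (\lnot X \lor Y)):
        \lnot (\lnot X \lor Y): α-rule — add \lnot \lnot X, \lnot Y.
        \lnot (Y \land (((Y \lor Y) \to \lnot X) \lor W)): β-rule — branch into \lnot Y  //  \lnot (((Y \lor Y) \to \lnot X) \lor W).
          branch 2.2.1 (add \lnot Y):
            ○ open, literals {X=1, Y=0}.
          branch 2.2.2 (add \lnot (((Y \lor Y) \to \lnot X) \lor W)):
            \lnot (((Y \lor Y) \to \lnot X) \lor W): α-rule — add \lnot ((Y \lor Y) \to \lnot X), \lnot W.
            \lnot ((Y \lor Y) \to \lnot X): α-rule — add (Y \lor Y), \lnot \lnot X.
            (Y \lor Y): β-rule — branch into Y  //  Y.
              branch 2.2.2.1 (add Y):
                × closes — contains both Y and \lnot Y.
              branch 2.2.2.2 (add Y):
                × closes — contains both Y and \lnot Y.
4 branches closed, 6 open.
An open branch gives a countermodel: V=0, Y=1 (unmentioned atoms arbitrary); under it the original formula is false.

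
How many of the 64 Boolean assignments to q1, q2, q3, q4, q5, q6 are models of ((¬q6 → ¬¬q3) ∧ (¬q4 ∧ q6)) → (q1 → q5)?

60

Initial set: {(((¬q6 → ¬¬q3) ∧ (¬q4 ∧ q6)) → (q1 → q5))}.
(((¬q6 → ¬¬q3) ∧ (¬q4 ∧ q6)) → (q1 → q5)): β-rule — branch into ¬((¬q6 → ¬¬q3) ∧ (¬q4 ∧ q6))  //  (q1 → q5).
  branch 1 (add ¬((¬q6 → ¬¬q3) ∧ (¬q4 ∧ q6))):
    ¬((¬q6 → ¬¬q3) ∧ (¬q4 ∧ q6)): β-rule — branch into ¬(¬q6 → ¬¬q3)  //  ¬(¬q4 ∧ q6).
      branch 1.1 (add ¬(¬q6 → ¬¬q3)):
        ¬(¬q6 → ¬¬q3): α-rule — add ¬q6, ¬¬¬q3.
        ¬¬¬q3: drop double negation, giving ¬q3.
        ○ open, literals {q3=F, q6=F}.
      branch 1.2 (add ¬(¬q4 ∧ q6)):
        ¬(¬q4 ∧ q6): β-rule — branch into ¬¬q4  //  ¬q6.
          branch 1.2.1 (add ¬¬q4):
            ○ open, literals {q4=T}.
          branch 1.2.2 (add ¬q6):
            ○ open, literals {q6=F}.
  branch 2 (add (q1 → q5)):
    (q1 → q5): β-rule — branch into ¬q1  //  q5.
      branch 2.1 (add ¬q1):
        ○ open, literals {q1=F}.
      branch 2.2 (add q5):
        ○ open, literals {q5=T}.
0 branches closed, 5 open.
Each open branch fixes some atoms; the unmentioned ones are free. Counting distinct full assignments: branch {q3=F, q6=F} (q1, q2, q4, q5) contributes 16 new; branch {q4=T} (q1, q2, q3, q5, q6) contributes 24 new; branch {q6=F} (q1, q2, q3, q4, q5) contributes 8 new; branch {q1=F} (q2, q3, q4, q5, q6) contributes 8 new; branch {q5=T} (q1, q2, q3, q4, q6) contributes 4 new. Total: 60.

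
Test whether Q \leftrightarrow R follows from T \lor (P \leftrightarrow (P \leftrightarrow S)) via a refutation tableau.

Initial set: {T (T \lor (P \leftrightarrow (P \leftrightarrow S))); F (Q \leftrightarrow R)}.
T (T \lor (P \leftrightarrow (P \leftrightarrow S))): β-rule — branch into T T  //  T (P \leftrightarrow (P \leftrightarrow S)).
  branch 1 (add T T):
    F (Q \leftrightarrow R): β-rule — branch into T Q, F R  //  F Q, T R.
      branch 1.1 (add T Q, F R):
        ○ open, literals {Q=T, R=F, T=T}.
      branch 1.2 (add F Q, T R):
        ○ open, literals {Q=F, R=T, T=T}.
  branch 2 (add T (P \leftrightarrow (P \leftrightarrow S))):
    F (Q \leftrightarrow R): β-rule — branch into T Q, F R  //  F Q, T R.
      branch 2.1 (add T Q, F R):
        T (P \leftrightarrow (P \leftrightarrow S)): β-rule — branch into T P, T (P \leftrightarrow S)  //  F P, F (P \leftrightarrow S).
          branch 2.1.1 (add T P, T (P \leftrightarrow S)):
            T (P \leftrightarrow S): β-rule — branch into T P, T S  //  F P, F S.
              branch 2.1.1.1 (add T P, T S):
                ○ open, literals {P=T, Q=T, R=F, S=T}.
              branch 2.1.1.2 (add F P, F S):
                × closes — contains both P and \lnot P.
          branch 2.1.2 (add F P, F (P \leftrightarrow S)):
            F (P \leftrightarrow S): β-rule — branch into T P, F S  //  F P, T S.
              branch 2.1.2.1 (add T P, F S):
                × closes — contains both P and \lnot P.
              branch 2.1.2.2 (add F P, T S):
                ○ open, literals {P=F, Q=T, R=F, S=T}.
      branch 2.2 (add F Q, T R):
        T (P \leftrightarrow (P \leftrightarrow S)): β-rule — branch into T P, T (P \leftrightarrow S)  //  F P, F (P \leftrightarrow S).
          branch 2.2.1 (add T P, T (P \leftrightarrow S)):
            T (P \leftrightarrow S): β-rule — branch into T P, T S  //  F P, F S.
              branch 2.2.1.1 (add T P, T S):
                ○ open, literals {P=T, Q=F, R=T, S=T}.
              branch 2.2.1.2 (add F P, F S):
                × closes — contains both P and \lnot P.
          branch 2.2.2 (add F P, F (P \leftrightarrow S)):
            F (P \leftrightarrow S): β-rule — branch into T P, F S  //  F P, T S.
              branch 2.2.2.1 (add T P, F S):
                × closes — contains both P and \lnot P.
              branch 2.2.2.2 (add F P, T S):
                ○ open, literals {P=F, Q=F, R=T, S=T}.
4 branches closed, 6 open.
An open branch gives a countermodel: Q=T, R=F, T=T (unmentioned atoms arbitrary); the premises hold there but the conclusion fails.

No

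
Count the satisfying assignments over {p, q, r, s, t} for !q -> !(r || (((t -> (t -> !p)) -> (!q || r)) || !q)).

Initial set: {(!q -> !(r || (((t -> (t -> !p)) -> (!q || r)) || !q)))}.
(!q -> !(r || (((t -> (t -> !p)) -> (!q || r)) || !q))): β-rule — branch into !!q  //  !(r || (((t -> (t -> !p)) -> (!q || r)) || !q)).
  branch 1 (add !!q):
    ○ open, literals {q=T}.
  branch 2 (add !(r || (((t -> (t -> !p)) -> (!q || r)) || !q))):
    !(r || (((t -> (t -> !p)) -> (!q || r)) || !q)): α-rule — add !r, !(((t -> (t -> !p)) -> (!q || r)) || !q).
    !(((t -> (t -> !p)) -> (!q || r)) || !q): α-rule — add !((t -> (t -> !p)) -> (!q || r)), !!q.
    !((t -> (t -> !p)) -> (!q || r)): α-rule — add (t -> (t -> !p)), !(!q || r).
    !(!q || r): α-rule — add !!q, !r.
    (t -> (t -> !p)): β-rule — branch into !t  //  (t -> !p).
      branch 2.1 (add !t):
        ○ open, literals {q=T, r=F, t=F}.
      branch 2.2 (add (t -> !p)):
        (t -> !p): β-rule — branch into !t  //  !p.
          branch 2.2.1 (add !t):
            ○ open, literals {q=T, r=F, t=F}.
          branch 2.2.2 (add !p):
            ○ open, literals {p=F, q=T, r=F}.
0 branches closed, 4 open.
Each open branch fixes some atoms; the unmentioned ones are free. Counting distinct full assignments: branch {q=T} (p, r, s, t) contributes 16 new; branch {q=T, r=F, t=F} (p, s) contributes 0 new; branch {q=T, r=F, t=F} (p, s) contributes 0 new; branch {p=F, q=T, r=F} (s, t) contributes 0 new. Total: 16.

16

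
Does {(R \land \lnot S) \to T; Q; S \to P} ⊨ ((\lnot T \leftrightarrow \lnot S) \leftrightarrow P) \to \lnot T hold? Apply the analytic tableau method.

No

Initial set: {T ((R \land \lnot S) \to T); T Q; T (S \to P); F (((\lnot T \leftrightarrow \lnot S) \leftrightarrow P) \to \lnot T)}.
F (((\lnot T \leftrightarrow \lnot S) \leftrightarrow P) \to \lnot T): α-rule — add T ((\lnot T \leftrightarrow \lnot S) \leftrightarrow P), F \lnot T.
T ((R \land \lnot S) \to T): β-rule — branch into F (R \land \lnot S)  //  T T.
  branch 1 (add F (R \land \lnot S)):
    T (S \to P): β-rule — branch into F S  //  T P.
      branch 1.1 (add F S):
        T ((\lnot T \leftrightarrow \lnot S) \leftrightarrow P): β-rule — branch into T (\lnot T \leftrightarrow \lnot S), T P  //  F (\lnot T \leftrightarrow \lnot S), F P.
          branch 1.1.1 (add T (\lnot T \leftrightarrow \lnot S), T P):
            F (R \land \lnot S): β-rule — branch into F R  //  F \lnot S.
              branch 1.1.1.1 (add F R):
                T (\lnot T \leftrightarrow \lnot S): β-rule — branch into T \lnot T, T \lnot S  //  F \lnot T, F \lnot S.
                  branch 1.1.1.1.1 (add T \lnot T, T \lnot S):
                    × closes — contains both T and \lnot T.
                  branch 1.1.1.1.2 (add F \lnot T, F \lnot S):
                    × closes — contains both S and \lnot S.
              branch 1.1.1.2 (add F \lnot S):
                × closes — contains both S and \lnot S.
          branch 1.1.2 (add F (\lnot T \leftrightarrow \lnot S), F P):
            F (R \land \lnot S): β-rule — branch into F R  //  F \lnot S.
              branch 1.1.2.1 (add F R):
                F (\lnot T \leftrightarrow \lnot S): β-rule — branch into T \lnot T, F \lnot S  //  F \lnot T, T \lnot S.
                  branch 1.1.2.1.1 (add T \lnot T, F \lnot S):
                    × closes — contains both T and \lnot T.
                  branch 1.1.2.1.2 (add F \lnot T, T \lnot S):
                    ○ open, literals {P=false, Q=true, R=false, S=false, T=true}.
              branch 1.1.2.2 (add F \lnot S):
                × closes — contains both S and \lnot S.
      branch 1.2 (add T P):
        T ((\lnot T \leftrightarrow \lnot S) \leftrightarrow P): β-rule — branch into T (\lnot T \leftrightarrow \lnot S), T P  //  F (\lnot T \leftrightarrow \lnot S), F P.
          branch 1.2.1 (add T (\lnot T \leftrightarrow \lnot S), T P):
            F (R \land \lnot S): β-rule — branch into F R  //  F \lnot S.
              branch 1.2.1.1 (add F R):
                T (\lnot T \leftrightarrow \lnot S): β-rule — branch into T \lnot T, T \lnot S  //  F \lnot T, F \lnot S.
                  branch 1.2.1.1.1 (add T \lnot T, T \lnot S):
                    × closes — contains both T and \lnot T.
                  branch 1.2.1.1.2 (add F \lnot T, F \lnot S):
                    ○ open, literals {P=true, Q=true, R=false, S=true, T=true}.
              branch 1.2.1.2 (add F \lnot S):
                T (\lnot T \leftrightarrow \lnot S): β-rule — branch into T \lnot T, T \lnot S  //  F \lnot T, F \lnot S.
                  branch 1.2.1.2.1 (add T \lnot T, T \lnot S):
                    × closes — contains both T and \lnot T.
                  branch 1.2.1.2.2 (add F \lnot T, F \lnot S):
                    ○ open, literals {P=true, Q=true, S=true, T=true}.
          branch 1.2.2 (add F (\lnot T \leftrightarrow \lnot S), F P):
            × closes — contains both P and \lnot P.
  branch 2 (add T T):
    T (S \to P): β-rule — branch into F S  //  T P.
      branch 2.1 (add F S):
        T ((\lnot T \leftrightarrow \lnot S) \leftrightarrow P): β-rule — branch into T (\lnot T \leftrightarrow \lnot S), T P  //  F (\lnot T \leftrightarrow \lnot S), F P.
          branch 2.1.1 (add T (\lnot T \leftrightarrow \lnot S), T P):
            T (\lnot T \leftrightarrow \lnot S): β-rule — branch into T \lnot T, T \lnot S  //  F \lnot T, F \lnot S.
              branch 2.1.1.1 (add T \lnot T, T \lnot S):
                × closes — contains both T and \lnot T.
              branch 2.1.1.2 (add F \lnot T, F \lnot S):
                × closes — contains both S and \lnot S.
          branch 2.1.2 (add F (\lnot T \leftrightarrow \lnot S), F P):
            F (\lnot T \leftrightarrow \lnot S): β-rule — branch into T \lnot T, F \lnot S  //  F \lnot T, T \lnot S.
              branch 2.1.2.1 (add T \lnot T, F \lnot S):
                × closes — contains both T and \lnot T.
              branch 2.1.2.2 (add F \lnot T, T \lnot S):
                ○ open, literals {P=false, Q=true, S=false, T=true}.
      branch 2.2 (add T P):
        T ((\lnot T \leftrightarrow \lnot S) \leftrightarrow P): β-rule — branch into T (\lnot T \leftrightarrow \lnot S), T P  //  F (\lnot T \leftrightarrow \lnot S), F P.
          branch 2.2.1 (add T (\lnot T \leftrightarrow \lnot S), T P):
            T (\lnot T \leftrightarrow \lnot S): β-rule — branch into T \lnot T, T \lnot S  //  F \lnot T, F \lnot S.
              branch 2.2.1.1 (add T \lnot T, T \lnot S):
                × closes — contains both T and \lnot T.
              branch 2.2.1.2 (add F \lnot T, F \lnot S):
                ○ open, literals {P=true, Q=true, S=true, T=true}.
          branch 2.2.2 (add F (\lnot T \leftrightarrow \lnot S), F P):
            × closes — contains both P and \lnot P.
13 branches closed, 5 open.
An open branch gives a countermodel: P=false, Q=true, R=false, S=false, T=true (unmentioned atoms arbitrary); the premises hold there but the conclusion fails.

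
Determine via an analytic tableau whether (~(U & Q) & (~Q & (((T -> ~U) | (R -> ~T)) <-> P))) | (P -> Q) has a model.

Satisfiable

Initial set: {((~(U & Q) & (~Q & (((T -> ~U) | (R -> ~T)) <-> P))) | (P -> Q))}.
((~(U & Q) & (~Q & (((T -> ~U) | (R -> ~T)) <-> P))) | (P -> Q)): β-rule — branch into (~(U & Q) & (~Q & (((T -> ~U) | (R -> ~T)) <-> P)))  //  (P -> Q).
  branch 1 (add (~(U & Q) & (~Q & (((T -> ~U) | (R -> ~T)) <-> P)))):
    (~(U & Q) & (~Q & (((T -> ~U) | (R -> ~T)) <-> P))): α-rule — add ~(U & Q), (~Q & (((T -> ~U) | (R -> ~T)) <-> P)).
    (~Q & (((T -> ~U) | (R -> ~T)) <-> P)): α-rule — add ~Q, (((T -> ~U) | (R -> ~T)) <-> P).
    ~(U & Q): β-rule — branch into ~U  //  ~Q.
      branch 1.1 (add ~U):
        (((T -> ~U) | (R -> ~T)) <-> P): β-rule — branch into ((T -> ~U) | (R -> ~T)), P  //  ~((T -> ~U) | (R -> ~T)), ~P.
          branch 1.1.1 (add ((T -> ~U) | (R -> ~T)), P):
            ((T -> ~U) | (R -> ~T)): β-rule — branch into (T -> ~U)  //  (R -> ~T).
              branch 1.1.1.1 (add (T -> ~U)):
                (T -> ~U): β-rule — branch into ~T  //  ~U.
                  branch 1.1.1.1.1 (add ~T):
                    ○ open, literals {P=1, Q=0, T=0, U=0}.
                  branch 1.1.1.1.2 (add ~U):
                    ○ open, literals {P=1, Q=0, U=0}.
              branch 1.1.1.2 (add (R -> ~T)):
                (R -> ~T): β-rule — branch into ~R  //  ~T.
                  branch 1.1.1.2.1 (add ~R):
                    ○ open, literals {P=1, Q=0, R=0, U=0}.
                  branch 1.1.1.2.2 (add ~T):
                    ○ open, literals {P=1, Q=0, T=0, U=0}.
          branch 1.1.2 (add ~((T -> ~U) | (R -> ~T)), ~P):
            ~((T -> ~U) | (R -> ~T)): α-rule — add ~(T -> ~U), ~(R -> ~T).
            ~(T -> ~U): α-rule — add T, ~~U.
            × closes — contains both U and ~U.
      branch 1.2 (add ~Q):
        (((T -> ~U) | (R -> ~T)) <-> P): β-rule — branch into ((T -> ~U) | (R -> ~T)), P  //  ~((T -> ~U) | (R -> ~T)), ~P.
          branch 1.2.1 (add ((T -> ~U) | (R -> ~T)), P):
            ((T -> ~U) | (R -> ~T)): β-rule — branch into (T -> ~U)  //  (R -> ~T).
              branch 1.2.1.1 (add (T -> ~U)):
                (T -> ~U): β-rule — branch into ~T  //  ~U.
                  branch 1.2.1.1.1 (add ~T):
                    ○ open, literals {P=1, Q=0, T=0}.
                  branch 1.2.1.1.2 (add ~U):
                    ○ open, literals {P=1, Q=0, U=0}.
              branch 1.2.1.2 (add (R -> ~T)):
                (R -> ~T): β-rule — branch into ~R  //  ~T.
                  branch 1.2.1.2.1 (add ~R):
                    ○ open, literals {P=1, Q=0, R=0}.
                  branch 1.2.1.2.2 (add ~T):
                    ○ open, literals {P=1, Q=0, T=0}.
          branch 1.2.2 (add ~((T -> ~U) | (R -> ~T)), ~P):
            ~((T -> ~U) | (R -> ~T)): α-rule — add ~(T -> ~U), ~(R -> ~T).
            ~(T -> ~U): α-rule — add T, ~~U.
            ~(R -> ~T): α-rule — add R, ~~T.
            ○ open, literals {P=0, Q=0, R=1, T=1, U=1}.
  branch 2 (add (P -> Q)):
    (P -> Q): β-rule — branch into ~P  //  Q.
      branch 2.1 (add ~P):
        ○ open, literals {P=0}.
      branch 2.2 (add Q):
        ○ open, literals {Q=1}.
1 branch closed, 11 open.
An open branch gives a satisfying assignment: P=1, Q=0, T=0, U=0.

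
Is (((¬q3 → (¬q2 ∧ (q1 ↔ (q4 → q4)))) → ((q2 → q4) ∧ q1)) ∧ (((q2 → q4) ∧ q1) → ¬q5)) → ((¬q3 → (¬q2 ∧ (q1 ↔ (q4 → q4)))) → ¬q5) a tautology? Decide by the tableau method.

Valid

Assume the negation and expand:
Initial set: {¬((((¬q3 → (¬q2 ∧ (q1 ↔ (q4 → q4)))) → ((q2 → q4) ∧ q1)) ∧ (((q2 → q4) ∧ q1) → ¬q5)) → ((¬q3 → (¬q2 ∧ (q1 ↔ (q4 → q4)))) → ¬q5))}.
¬((((¬q3 → (¬q2 ∧ (q1 ↔ (q4 → q4)))) → ((q2 → q4) ∧ q1)) ∧ (((q2 → q4) ∧ q1) → ¬q5)) → ((¬q3 → (¬q2 ∧ (q1 ↔ (q4 → q4)))) → ¬q5)): α-rule — add (((¬q3 → (¬q2 ∧ (q1 ↔ (q4 → q4)))) → ((q2 → q4) ∧ q1)) ∧ (((q2 → q4) ∧ q1) → ¬q5)), ¬((¬q3 → (¬q2 ∧ (q1 ↔ (q4 → q4)))) → ¬q5).
(((¬q3 → (¬q2 ∧ (q1 ↔ (q4 → q4)))) → ((q2 → q4) ∧ q1)) ∧ (((q2 → q4) ∧ q1) → ¬q5)): α-rule — add ((¬q3 → (¬q2 ∧ (q1 ↔ (q4 → q4)))) → ((q2 → q4) ∧ q1)), (((q2 → q4) ∧ q1) → ¬q5).
¬((¬q3 → (¬q2 ∧ (q1 ↔ (q4 → q4)))) → ¬q5): α-rule — add (¬q3 → (¬q2 ∧ (q1 ↔ (q4 → q4)))), ¬¬q5.
((¬q3 → (¬q2 ∧ (q1 ↔ (q4 → q4)))) → ((q2 → q4) ∧ q1)): β-rule — branch into ¬(¬q3 → (¬q2 ∧ (q1 ↔ (q4 → q4))))  //  ((q2 → q4) ∧ q1).
  branch 1 (add ¬(¬q3 → (¬q2 ∧ (q1 ↔ (q4 → q4))))):
    ¬(¬q3 → (¬q2 ∧ (q1 ↔ (q4 → q4)))): α-rule — add ¬q3, ¬(¬q2 ∧ (q1 ↔ (q4 → q4))).
    (((q2 → q4) ∧ q1) → ¬q5): β-rule — branch into ¬((q2 → q4) ∧ q1)  //  ¬q5.
      branch 1.1 (add ¬((q2 → q4) ∧ q1)):
        (¬q3 → (¬q2 ∧ (q1 ↔ (q4 → q4)))): β-rule — branch into ¬¬q3  //  (¬q2 ∧ (q1 ↔ (q4 → q4))).
          branch 1.1.1 (add ¬¬q3):
            × closes — contains both q3 and ¬q3.
          branch 1.1.2 (add (¬q2 ∧ (q1 ↔ (q4 → q4)))):
            (¬q2 ∧ (q1 ↔ (q4 → q4))): α-rule — add ¬q2, (q1 ↔ (q4 → q4)).
            ¬(¬q2 ∧ (q1 ↔ (q4 → q4))): β-rule — branch into ¬¬q2  //  ¬(q1 ↔ (q4 → q4)).
              branch 1.1.2.1 (add ¬¬q2):
                × closes — contains both q2 and ¬q2.
              branch 1.1.2.2 (add ¬(q1 ↔ (q4 → q4))):
                ¬((q2 → q4) ∧ q1): β-rule — branch into ¬(q2 → q4)  //  ¬q1.
                  branch 1.1.2.2.1 (add ¬(q2 → q4)):
                    ¬(q2 → q4): α-rule — add q2, ¬q4.
                    × closes — contains both q2 and ¬q2.
                  branch 1.1.2.2.2 (add ¬q1):
                    (q1 ↔ (q4 → q4)): β-rule — branch into q1, (q4 → q4)  //  ¬q1, ¬(q4 → q4).
                      branch 1.1.2.2.2.1 (add q1, (q4 → q4)):
                        × closes — contains both q1 and ¬q1.
                      branch 1.1.2.2.2.2 (add ¬q1, ¬(q4 → q4)):
                        ¬(q4 → q4): α-rule — add q4, ¬q4.
                        × closes — contains both q4 and ¬q4.
      branch 1.2 (add ¬q5):
        × closes — contains both q5 and ¬q5.
  branch 2 (add ((q2 → q4) ∧ q1)):
    ((q2 → q4) ∧ q1): α-rule — add (q2 → q4), q1.
    (((q2 → q4) ∧ q1) → ¬q5): β-rule — branch into ¬((q2 → q4) ∧ q1)  //  ¬q5.
      branch 2.1 (add ¬((q2 → q4) ∧ q1)):
        (¬q3 → (¬q2 ∧ (q1 ↔ (q4 → q4)))): β-rule — branch into ¬¬q3  //  (¬q2 ∧ (q1 ↔ (q4 → q4))).
          branch 2.1.1 (add ¬¬q3):
            (q2 → q4): β-rule — branch into ¬q2  //  q4.
              branch 2.1.1.1 (add ¬q2):
                ¬((q2 → q4) ∧ q1): β-rule — branch into ¬(q2 → q4)  //  ¬q1.
                  branch 2.1.1.1.1 (add ¬(q2 → q4)):
                    ¬(q2 → q4): α-rule — add q2, ¬q4.
                    × closes — contains both q2 and ¬q2.
                  branch 2.1.1.1.2 (add ¬q1):
                    × closes — contains both q1 and ¬q1.
              branch 2.1.1.2 (add q4):
                ¬((q2 → q4) ∧ q1): β-rule — branch into ¬(q2 → q4)  //  ¬q1.
                  branch 2.1.1.2.1 (add ¬(q2 → q4)):
                    ¬(q2 → q4): α-rule — add q2, ¬q4.
                    × closes — contains both q4 and ¬q4.
                  branch 2.1.1.2.2 (add ¬q1):
                    × closes — contains both q1 and ¬q1.
          branch 2.1.2 (add (¬q2 ∧ (q1 ↔ (q4 → q4)))):
            (¬q2 ∧ (q1 ↔ (q4 → q4))): α-rule — add ¬q2, (q1 ↔ (q4 → q4)).
            (q2 → q4): β-rule — branch into ¬q2  //  q4.
              branch 2.1.2.1 (add ¬q2):
                ¬((q2 → q4) ∧ q1): β-rule — branch into ¬(q2 → q4)  //  ¬q1.
                  branch 2.1.2.1.1 (add ¬(q2 → q4)):
                    ¬(q2 → q4): α-rule — add q2, ¬q4.
                    × closes — contains both q2 and ¬q2.
                  branch 2.1.2.1.2 (add ¬q1):
                    × closes — contains both q1 and ¬q1.
              branch 2.1.2.2 (add q4):
                ¬((q2 → q4) ∧ q1): β-rule — branch into ¬(q2 → q4)  //  ¬q1.
                  branch 2.1.2.2.1 (add ¬(q2 → q4)):
                    ¬(q2 → q4): α-rule — add q2, ¬q4.
                    × closes — contains both q2 and ¬q2.
                  branch 2.1.2.2.2 (add ¬q1):
                    × closes — contains both q1 and ¬q1.
      branch 2.2 (add ¬q5):
        × closes — contains both q5 and ¬q5.
All 15 branches close.
Every branch closed, so the negation is unsatisfiable and the formula is valid.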